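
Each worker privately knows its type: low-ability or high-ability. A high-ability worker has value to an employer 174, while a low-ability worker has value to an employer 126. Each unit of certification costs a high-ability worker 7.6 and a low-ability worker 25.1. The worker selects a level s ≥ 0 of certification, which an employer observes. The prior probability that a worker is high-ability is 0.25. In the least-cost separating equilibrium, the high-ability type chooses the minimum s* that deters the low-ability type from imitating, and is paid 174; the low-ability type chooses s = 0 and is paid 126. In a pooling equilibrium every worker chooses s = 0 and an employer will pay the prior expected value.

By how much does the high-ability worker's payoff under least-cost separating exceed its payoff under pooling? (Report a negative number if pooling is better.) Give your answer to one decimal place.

21.5

Least-cost separating signal: s* solves 126 = 174 − 25.1·s*, so s* = (174 − 126)/25.1 ≈ 1.9124.
High-ability type's separating payoff: 174 − 7.6 × s* = 174 − 7.6 × (174 − 126)/25.1 = 174 − 364.8/25.1 ≈ 159.466.
Pooling payoff: 0.25 × 174 + 0.75 × 126 = 138.
Difference: 159.466 − 138 = 21.466, i.e. 21.5 to one decimal place.
The high-ability type prefers to separate.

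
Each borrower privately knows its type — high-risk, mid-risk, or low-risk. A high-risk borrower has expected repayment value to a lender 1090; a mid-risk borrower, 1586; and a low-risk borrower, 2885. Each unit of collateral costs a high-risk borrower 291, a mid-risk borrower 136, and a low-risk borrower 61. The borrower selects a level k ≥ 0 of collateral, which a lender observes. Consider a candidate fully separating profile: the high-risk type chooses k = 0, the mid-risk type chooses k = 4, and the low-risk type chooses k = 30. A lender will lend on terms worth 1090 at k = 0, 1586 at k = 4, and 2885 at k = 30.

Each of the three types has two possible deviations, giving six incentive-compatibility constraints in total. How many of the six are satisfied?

Low-risk (own payoff 2885 − 61×30 = 1055): to k=0 gives 1090 → profitable ✗; to k=4 gives 1586 − 61×4 = 1342 → profitable ✗.
High-risk (own payoff 1090): to k=4 gives 1586 − 291×4 = 422 → no gain ✓; to k=30 gives 2885 − 291×30 = -5845 → no gain ✓.
Mid-risk (own payoff 1586 − 136×4 = 1042): to k=0 gives 1090 → profitable ✗; to k=30 gives 2885 − 136×30 = -1195 → no gain ✓.
3 of the 6 constraints hold; not an equilibrium.

3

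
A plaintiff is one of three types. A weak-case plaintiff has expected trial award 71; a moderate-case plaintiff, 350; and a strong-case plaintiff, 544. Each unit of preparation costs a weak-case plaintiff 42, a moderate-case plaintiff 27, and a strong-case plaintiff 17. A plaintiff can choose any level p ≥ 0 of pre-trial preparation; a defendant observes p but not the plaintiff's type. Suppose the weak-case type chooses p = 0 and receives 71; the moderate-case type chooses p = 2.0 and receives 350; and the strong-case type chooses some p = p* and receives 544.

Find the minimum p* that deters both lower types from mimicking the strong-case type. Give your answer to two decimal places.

Weak-case type (on-path payoff 71) won't mimic when 71 ≥ 544 − 42·p*, i.e. p* ≥ 11.26.
Moderate-case type (on-path payoff 350 − 27×2.0 = 296) won't mimic when 296 ≥ 544 − 27·p*, i.e. p* ≥ 9.19.
Both must hold, so p* = max(11.26, 9.19) = 11.26. The weak-case type's constraint binds.

11.26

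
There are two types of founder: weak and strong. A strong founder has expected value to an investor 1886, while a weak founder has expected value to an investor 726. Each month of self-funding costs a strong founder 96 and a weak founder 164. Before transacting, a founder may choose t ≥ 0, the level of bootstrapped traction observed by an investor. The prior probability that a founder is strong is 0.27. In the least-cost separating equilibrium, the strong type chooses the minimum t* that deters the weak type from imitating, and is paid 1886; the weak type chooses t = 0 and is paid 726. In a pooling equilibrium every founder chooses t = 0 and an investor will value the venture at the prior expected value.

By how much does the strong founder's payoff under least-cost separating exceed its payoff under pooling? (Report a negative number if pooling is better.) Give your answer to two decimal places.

167.78

Least-cost separating signal: t* solves 726 = 1886 − 164·t*, so t* = (1886 − 726)/164 ≈ 7.0732.
Strong type's separating payoff: 1886 − 96 × t* = 1886 − 96 × (1886 − 726)/164 = 1886 − 111360/164 ≈ 1206.9756.
Pooling payoff: 0.27 × 1886 + 0.73 × 726 = 1039.2.
Difference: 1206.9756 − 1039.2 = 167.7756, i.e. 167.78 to two decimal places.
The strong type prefers to separate.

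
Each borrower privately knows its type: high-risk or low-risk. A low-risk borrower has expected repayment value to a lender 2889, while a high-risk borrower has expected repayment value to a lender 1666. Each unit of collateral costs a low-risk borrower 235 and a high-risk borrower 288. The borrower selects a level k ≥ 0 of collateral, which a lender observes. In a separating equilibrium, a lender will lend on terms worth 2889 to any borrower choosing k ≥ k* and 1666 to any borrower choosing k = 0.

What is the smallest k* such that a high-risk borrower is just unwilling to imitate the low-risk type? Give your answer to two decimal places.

4.25

A high-risk borrower choosing k = 0 receives 1666.
Imitating at k* instead would pay 2889 at cost 288·k*, netting 2889 − 288·k*.
Indifference: 1666 = 2889 − 288·k*, so k* = (2889 − 1666) / 288 ≈ 4.25.
This is the high-risk type's binding incentive-compatibility constraint; any k ≥ 4.25 sustains separation on that side.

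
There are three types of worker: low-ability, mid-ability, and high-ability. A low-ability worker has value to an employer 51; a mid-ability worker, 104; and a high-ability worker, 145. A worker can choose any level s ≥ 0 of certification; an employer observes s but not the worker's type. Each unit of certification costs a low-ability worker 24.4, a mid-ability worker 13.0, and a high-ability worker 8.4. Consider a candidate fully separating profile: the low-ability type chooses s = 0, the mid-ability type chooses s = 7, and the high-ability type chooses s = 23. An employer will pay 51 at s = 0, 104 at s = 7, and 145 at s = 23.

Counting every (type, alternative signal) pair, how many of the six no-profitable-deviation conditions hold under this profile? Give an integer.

3

Mid-ability (own payoff 104 − 13.0×7 = 13): to s=0 gives 51 → profitable ✗; to s=23 gives 145 − 13.0×23 = -154 → no gain ✓.
High-ability (own payoff 145 − 8.4×23 = -48.2): to s=0 gives 51 → profitable ✗; to s=7 gives 104 − 8.4×7 = 45.2 → profitable ✗.
Low-ability (own payoff 51): to s=7 gives 104 − 24.4×7 = -66.8 → no gain ✓; to s=23 gives 145 − 24.4×23 = -416.2 → no gain ✓.
3 of the 6 constraints hold; not an equilibrium.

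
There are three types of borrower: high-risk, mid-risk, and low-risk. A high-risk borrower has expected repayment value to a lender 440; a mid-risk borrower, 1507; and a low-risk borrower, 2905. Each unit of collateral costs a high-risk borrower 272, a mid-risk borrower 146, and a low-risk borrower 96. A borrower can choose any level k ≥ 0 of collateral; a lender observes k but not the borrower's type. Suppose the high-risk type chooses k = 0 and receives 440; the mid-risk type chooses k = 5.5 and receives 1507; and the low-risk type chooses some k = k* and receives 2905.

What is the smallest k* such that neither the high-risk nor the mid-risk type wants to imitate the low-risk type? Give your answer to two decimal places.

15.08

High-risk type (on-path payoff 440) won't mimic when 440 ≥ 2905 − 272·k*, i.e. k* ≥ 9.06.
Mid-risk type (on-path payoff 1507 − 146×5.5 = 704) won't mimic when 704 ≥ 2905 − 146·k*, i.e. k* ≥ 15.08.
Both must hold, so k* = max(9.06, 15.08) = 15.08. The mid-risk type's constraint binds.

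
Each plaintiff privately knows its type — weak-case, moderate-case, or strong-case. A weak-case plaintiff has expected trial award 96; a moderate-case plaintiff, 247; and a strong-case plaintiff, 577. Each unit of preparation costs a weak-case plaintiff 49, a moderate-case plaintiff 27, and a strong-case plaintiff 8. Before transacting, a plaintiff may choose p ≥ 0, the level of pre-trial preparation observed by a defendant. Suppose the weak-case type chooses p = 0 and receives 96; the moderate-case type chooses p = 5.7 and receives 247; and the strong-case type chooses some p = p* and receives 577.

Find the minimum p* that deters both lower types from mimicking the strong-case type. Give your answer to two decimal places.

17.92

Moderate-case type (on-path payoff 247 − 27×5.7 = 93.1) won't mimic when 93.1 ≥ 577 − 27·p*, i.e. p* ≥ 17.92.
Weak-case type (on-path payoff 96) won't mimic when 96 ≥ 577 − 49·p*, i.e. p* ≥ 9.82.
Both must hold, so p* = max(9.82, 17.92) = 17.92. The moderate-case type's constraint binds.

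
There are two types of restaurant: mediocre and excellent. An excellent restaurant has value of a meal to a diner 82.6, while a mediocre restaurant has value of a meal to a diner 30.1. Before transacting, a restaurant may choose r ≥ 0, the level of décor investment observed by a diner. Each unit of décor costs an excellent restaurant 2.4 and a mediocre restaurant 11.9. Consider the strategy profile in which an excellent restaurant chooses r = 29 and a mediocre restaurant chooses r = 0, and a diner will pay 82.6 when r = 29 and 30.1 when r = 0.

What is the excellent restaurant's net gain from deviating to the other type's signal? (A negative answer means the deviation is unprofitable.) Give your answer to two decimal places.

17.10

Playing r = 29 the excellent restaurant receives 82.6 − 2.4 × 29 = 13.
Deviating to r = 0 yields 30.1 instead.
Gain from deviating: 30.1 − 13 = 17.10.
The gain is positive, so the excellent type's incentive-compatibility constraint is violated — this profile is not a separating equilibrium.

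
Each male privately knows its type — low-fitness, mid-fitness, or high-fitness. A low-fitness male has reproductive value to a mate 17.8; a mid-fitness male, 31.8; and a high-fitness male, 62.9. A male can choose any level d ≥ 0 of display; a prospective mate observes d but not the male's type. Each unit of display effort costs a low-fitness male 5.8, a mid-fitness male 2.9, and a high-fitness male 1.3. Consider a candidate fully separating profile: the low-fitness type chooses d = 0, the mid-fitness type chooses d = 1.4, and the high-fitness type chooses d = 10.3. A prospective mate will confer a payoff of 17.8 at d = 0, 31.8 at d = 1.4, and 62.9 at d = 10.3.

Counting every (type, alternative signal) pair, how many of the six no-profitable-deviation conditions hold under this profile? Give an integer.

4

Low-fitness (own payoff 17.8): to d=1.4 gives 31.8 − 5.8×1.4 = 23.68 → profitable ✗; to d=10.3 gives 62.9 − 5.8×10.3 = 3.16 → no gain ✓.
Mid-fitness (own payoff 31.8 − 2.9×1.4 = 27.74): to d=0 gives 17.8 → no gain ✓; to d=10.3 gives 62.9 − 2.9×10.3 = 33.03 → profitable ✗.
High-fitness (own payoff 62.9 − 1.3×10.3 = 49.51): to d=0 gives 17.8 → no gain ✓; to d=1.4 gives 31.8 − 1.3×1.4 = 29.98 → no gain ✓.
4 of the 6 constraints hold; not an equilibrium.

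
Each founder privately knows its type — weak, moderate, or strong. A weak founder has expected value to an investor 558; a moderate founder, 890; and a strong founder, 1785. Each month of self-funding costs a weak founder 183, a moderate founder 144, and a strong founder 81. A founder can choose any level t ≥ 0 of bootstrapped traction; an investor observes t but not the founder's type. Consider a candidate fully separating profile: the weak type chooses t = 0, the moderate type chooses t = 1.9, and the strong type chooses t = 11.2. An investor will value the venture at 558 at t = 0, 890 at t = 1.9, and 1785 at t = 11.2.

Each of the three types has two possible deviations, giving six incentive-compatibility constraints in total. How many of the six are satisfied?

Strong (own payoff 1785 − 81×11.2 = 877.8): to t=0 gives 558 → no gain ✓; to t=1.9 gives 890 − 81×1.9 = 736.1 → no gain ✓.
Weak (own payoff 558): to t=1.9 gives 890 − 183×1.9 = 542.3 → no gain ✓; to t=11.2 gives 1785 − 183×11.2 = -264.6 → no gain ✓.
Moderate (own payoff 890 − 144×1.9 = 616.4): to t=0 gives 558 → no gain ✓; to t=11.2 gives 1785 − 144×11.2 = 172.2 → no gain ✓.
6 of the 6 constraints hold; this profile is a separating equilibrium.

6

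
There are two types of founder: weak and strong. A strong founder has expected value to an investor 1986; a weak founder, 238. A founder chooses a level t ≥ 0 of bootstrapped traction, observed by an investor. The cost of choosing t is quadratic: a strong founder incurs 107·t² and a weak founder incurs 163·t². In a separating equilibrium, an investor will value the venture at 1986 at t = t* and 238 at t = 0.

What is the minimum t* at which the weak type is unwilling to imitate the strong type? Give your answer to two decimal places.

3.27

The weak type at t = 0 receives 238; imitating at t* yields 1986 − 163·t*².
Indifference: 238 = 1986 − 163·t*², so t*² = (1986 − 238) / 163 ≈ 10.7239.
t* = √10.7239 ≈ 3.27.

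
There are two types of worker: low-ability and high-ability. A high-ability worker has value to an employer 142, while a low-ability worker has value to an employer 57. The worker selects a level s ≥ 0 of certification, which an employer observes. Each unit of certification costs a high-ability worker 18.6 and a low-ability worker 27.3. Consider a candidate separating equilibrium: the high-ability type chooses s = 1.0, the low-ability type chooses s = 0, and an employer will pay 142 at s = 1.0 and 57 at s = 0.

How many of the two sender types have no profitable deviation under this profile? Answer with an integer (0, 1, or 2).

Low-ability type: stay at 0 → 57; mimic → 142 − 27.3 × 1.0 = 114.7. IC fails (57 < 114.7).
High-ability type: signal → 142 − 18.6 × 1.0 = 123.4; deviate to 0 → 57. IC holds (123.4 ≥ 57).
1 of 2 constraints hold, so this profile is not an equilibrium.

1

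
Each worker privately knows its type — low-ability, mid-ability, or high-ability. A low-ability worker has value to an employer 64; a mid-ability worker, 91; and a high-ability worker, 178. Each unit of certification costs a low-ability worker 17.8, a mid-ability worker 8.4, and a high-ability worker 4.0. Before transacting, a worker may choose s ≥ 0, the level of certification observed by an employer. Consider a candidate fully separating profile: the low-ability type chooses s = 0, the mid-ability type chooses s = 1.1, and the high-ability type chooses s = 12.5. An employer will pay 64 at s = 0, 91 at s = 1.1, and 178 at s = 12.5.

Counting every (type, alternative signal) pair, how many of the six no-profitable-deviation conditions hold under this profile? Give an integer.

5

Low-ability (own payoff 64): to s=1.1 gives 91 − 17.8×1.1 = 71.42 → profitable ✗; to s=12.5 gives 178 − 17.8×12.5 = -44.5 → no gain ✓.
Mid-ability (own payoff 91 − 8.4×1.1 = 81.76): to s=0 gives 64 → no gain ✓; to s=12.5 gives 178 − 8.4×12.5 = 73 → no gain ✓.
High-ability (own payoff 178 − 4.0×12.5 = 128): to s=0 gives 64 → no gain ✓; to s=1.1 gives 91 − 4.0×1.1 = 86.6 → no gain ✓.
5 of the 6 constraints hold; not an equilibrium.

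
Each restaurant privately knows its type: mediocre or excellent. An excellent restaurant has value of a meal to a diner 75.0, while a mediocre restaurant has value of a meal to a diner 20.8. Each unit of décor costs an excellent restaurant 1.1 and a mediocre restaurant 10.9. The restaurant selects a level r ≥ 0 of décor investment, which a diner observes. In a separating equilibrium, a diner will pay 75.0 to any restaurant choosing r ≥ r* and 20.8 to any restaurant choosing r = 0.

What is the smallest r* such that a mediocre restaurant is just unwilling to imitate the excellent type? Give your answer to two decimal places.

A mediocre restaurant choosing r = 0 receives 20.8.
Imitating at r* instead would pay 75.0 at cost 10.9·r*, netting 75.0 − 10.9·r*.
Indifference: 20.8 = 75.0 − 10.9·r*, so r* = (75.0 − 20.8) / 10.9 ≈ 4.97.
At r* the mediocre type's incentive constraint just binds; the excellent type strictly prefers r* since its per-unit cost is lower.

4.97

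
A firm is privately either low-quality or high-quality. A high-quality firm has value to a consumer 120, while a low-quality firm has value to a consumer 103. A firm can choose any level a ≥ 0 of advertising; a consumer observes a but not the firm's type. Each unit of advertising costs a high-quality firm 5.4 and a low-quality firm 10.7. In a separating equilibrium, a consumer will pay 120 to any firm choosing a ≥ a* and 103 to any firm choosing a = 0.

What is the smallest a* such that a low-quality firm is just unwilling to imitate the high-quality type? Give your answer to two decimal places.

A low-quality firm choosing a = 0 receives 103.
Imitating at a* instead would pay 120 at cost 10.7·a*, netting 120 − 10.7·a*.
Indifference: 103 = 120 − 10.7·a*, so a* = (120 − 103) / 10.7 ≈ 1.59.
This is the low-quality type's binding incentive-compatibility constraint; any a ≥ 1.59 sustains separation on that side.

1.59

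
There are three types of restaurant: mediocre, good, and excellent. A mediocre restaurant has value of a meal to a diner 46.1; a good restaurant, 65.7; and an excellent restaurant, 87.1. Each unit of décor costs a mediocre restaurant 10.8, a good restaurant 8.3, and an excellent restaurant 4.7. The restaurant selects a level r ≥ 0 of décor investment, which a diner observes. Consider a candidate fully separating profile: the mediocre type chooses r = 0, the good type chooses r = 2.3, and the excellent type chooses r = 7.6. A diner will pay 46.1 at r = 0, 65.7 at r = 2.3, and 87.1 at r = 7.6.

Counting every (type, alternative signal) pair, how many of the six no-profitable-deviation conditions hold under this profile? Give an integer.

Mediocre (own payoff 46.1): to r=2.3 gives 65.7 − 10.8×2.3 = 40.86 → no gain ✓; to r=7.6 gives 87.1 − 10.8×7.6 = 5.02 → no gain ✓.
Excellent (own payoff 87.1 − 4.7×7.6 = 51.38): to r=0 gives 46.1 → no gain ✓; to r=2.3 gives 65.7 − 4.7×2.3 = 54.89 → profitable ✗.
Good (own payoff 65.7 − 8.3×2.3 = 46.61): to r=0 gives 46.1 → no gain ✓; to r=7.6 gives 87.1 − 8.3×7.6 = 24.02 → no gain ✓.
5 of the 6 constraints hold; not an equilibrium.

5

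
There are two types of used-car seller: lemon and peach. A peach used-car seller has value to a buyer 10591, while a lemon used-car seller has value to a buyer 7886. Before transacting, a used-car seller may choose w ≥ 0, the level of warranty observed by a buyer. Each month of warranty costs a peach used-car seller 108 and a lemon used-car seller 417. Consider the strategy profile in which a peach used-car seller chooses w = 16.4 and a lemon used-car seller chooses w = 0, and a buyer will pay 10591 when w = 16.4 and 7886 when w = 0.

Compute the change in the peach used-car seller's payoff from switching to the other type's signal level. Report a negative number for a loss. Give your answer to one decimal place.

-933.8

Playing w = 16.4 the peach used-car seller receives 10591 − 108 × 16.4 = 8819.8.
Deviating to w = 0 yields 7886 instead.
Gain from deviating: 7886 − 8819.8 = -933.8.
The gain is negative, so the peach type's incentive-compatibility constraint is satisfied.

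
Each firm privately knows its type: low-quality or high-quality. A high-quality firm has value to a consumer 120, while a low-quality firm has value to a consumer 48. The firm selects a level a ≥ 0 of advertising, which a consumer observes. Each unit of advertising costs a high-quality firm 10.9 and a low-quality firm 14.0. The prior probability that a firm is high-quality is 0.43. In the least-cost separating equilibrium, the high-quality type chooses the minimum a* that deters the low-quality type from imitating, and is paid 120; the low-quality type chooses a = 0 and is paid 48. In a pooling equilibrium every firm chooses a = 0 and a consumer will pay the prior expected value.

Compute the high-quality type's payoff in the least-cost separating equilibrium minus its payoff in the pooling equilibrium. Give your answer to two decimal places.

Least-cost separating signal: a* solves 48 = 120 − 14.0·a*, so a* = (120 − 48)/14.0 ≈ 5.1429.
High-quality type's separating payoff: 120 − 10.9 × a* = 120 − 10.9 × (120 − 48)/14.0 = 120 − 784.8/14.0 ≈ 63.9429.
Pooling payoff: 0.43 × 120 + 0.57 × 48 = 78.96.
Difference: 63.9429 − 78.96 = -15.0171, i.e. -15.02 to two decimal places.
The high-quality type would prefer the pooling outcome.

-15.02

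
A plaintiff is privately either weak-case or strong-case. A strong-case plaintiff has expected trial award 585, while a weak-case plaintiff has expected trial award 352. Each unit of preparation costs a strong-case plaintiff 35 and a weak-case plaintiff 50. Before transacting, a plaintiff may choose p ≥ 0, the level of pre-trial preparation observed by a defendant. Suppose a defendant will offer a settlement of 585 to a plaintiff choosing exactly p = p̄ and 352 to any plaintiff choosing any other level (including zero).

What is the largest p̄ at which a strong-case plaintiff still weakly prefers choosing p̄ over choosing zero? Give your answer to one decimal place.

6.7

Choosing p̄ yields the strong-case type 585 − 35·p̄; choosing zero yields 352.
The strong-case type is indifferent at 585 − 35·p̄ = 352, i.e. p̄ = (585 − 352) / 35 ≈ 6.7.
For any p̄ above 6.7 the strong-case type would rather pool at zero, so separation collapses.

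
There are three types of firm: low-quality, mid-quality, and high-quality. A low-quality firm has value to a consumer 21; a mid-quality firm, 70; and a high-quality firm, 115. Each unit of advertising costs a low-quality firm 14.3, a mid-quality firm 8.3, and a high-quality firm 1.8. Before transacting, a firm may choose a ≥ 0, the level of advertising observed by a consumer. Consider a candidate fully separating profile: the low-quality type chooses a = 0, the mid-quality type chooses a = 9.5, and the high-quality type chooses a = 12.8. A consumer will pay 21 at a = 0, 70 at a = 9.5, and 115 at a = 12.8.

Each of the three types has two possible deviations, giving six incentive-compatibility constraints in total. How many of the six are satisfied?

Mid-quality (own payoff 70 − 8.3×9.5 = -8.85): to a=0 gives 21 → profitable ✗; to a=12.8 gives 115 − 8.3×12.8 = 8.76 → profitable ✗.
High-quality (own payoff 115 − 1.8×12.8 = 91.96): to a=0 gives 21 → no gain ✓; to a=9.5 gives 70 − 1.8×9.5 = 52.9 → no gain ✓.
Low-quality (own payoff 21): to a=9.5 gives 70 − 14.3×9.5 = -65.85 → no gain ✓; to a=12.8 gives 115 − 14.3×12.8 = -68.04 → no gain ✓.
4 of the 6 constraints hold; not an equilibrium.

4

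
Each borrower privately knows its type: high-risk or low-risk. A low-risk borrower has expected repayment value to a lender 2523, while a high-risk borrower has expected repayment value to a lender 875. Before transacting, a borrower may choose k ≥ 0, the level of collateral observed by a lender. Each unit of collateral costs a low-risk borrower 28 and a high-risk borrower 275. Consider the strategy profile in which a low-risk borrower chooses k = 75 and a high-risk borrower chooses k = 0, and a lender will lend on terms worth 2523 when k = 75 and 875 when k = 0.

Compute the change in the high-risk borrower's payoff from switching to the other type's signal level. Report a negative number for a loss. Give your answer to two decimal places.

Playing k = 0 the high-risk borrower receives 875.
Deviating to k = 75 brings payment 2523 at cost 275 × 75 = 20625, netting -18102.
Gain from deviating: -18102 − 875 = -18977.00.
The gain is negative, so the high-risk type's incentive-compatibility constraint is satisfied.

-18977.00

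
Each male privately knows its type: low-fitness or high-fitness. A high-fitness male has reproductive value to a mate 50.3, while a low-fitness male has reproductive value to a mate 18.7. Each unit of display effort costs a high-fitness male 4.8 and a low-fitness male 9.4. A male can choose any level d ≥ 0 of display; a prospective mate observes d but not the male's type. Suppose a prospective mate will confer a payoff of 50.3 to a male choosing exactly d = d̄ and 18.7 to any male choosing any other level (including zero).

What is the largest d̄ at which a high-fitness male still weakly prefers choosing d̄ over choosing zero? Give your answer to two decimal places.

Choosing d̄ yields the high-fitness type 50.3 − 4.8·d̄; choosing zero yields 18.7.
The high-fitness type is indifferent at 50.3 − 4.8·d̄ = 18.7, i.e. d̄ = (50.3 − 18.7) / 4.8 ≈ 6.58.
For any d̄ above 6.58 the high-fitness type would rather pool at zero, so separation collapses.

6.58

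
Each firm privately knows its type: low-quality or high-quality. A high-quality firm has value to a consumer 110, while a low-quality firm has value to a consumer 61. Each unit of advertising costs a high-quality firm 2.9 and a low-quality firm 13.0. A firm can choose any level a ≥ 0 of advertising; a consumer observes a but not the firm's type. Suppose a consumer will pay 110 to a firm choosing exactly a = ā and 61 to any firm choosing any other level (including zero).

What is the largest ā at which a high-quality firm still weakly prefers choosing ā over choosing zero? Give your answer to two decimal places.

Choosing ā yields the high-quality type 110 − 2.9·ā; choosing zero yields 61.
The high-quality type is indifferent at 110 − 2.9·ā = 61, i.e. ā = (110 − 61) / 2.9 ≈ 16.90.
For any ā above 16.90 the high-quality type would rather pool at zero, so separation collapses.

16.90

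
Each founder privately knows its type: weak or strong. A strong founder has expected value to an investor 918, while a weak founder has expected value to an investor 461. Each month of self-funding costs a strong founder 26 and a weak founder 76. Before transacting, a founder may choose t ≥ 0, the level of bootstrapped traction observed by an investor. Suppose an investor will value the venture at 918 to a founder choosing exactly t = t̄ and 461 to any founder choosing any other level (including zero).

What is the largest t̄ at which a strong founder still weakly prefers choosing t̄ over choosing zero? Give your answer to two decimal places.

17.58

Choosing t̄ yields the strong type 918 − 26·t̄; choosing zero yields 461.
The strong type is indifferent at 918 − 26·t̄ = 461, i.e. t̄ = (918 − 461) / 26 ≈ 17.58.
For any t̄ above 17.58 the strong type would rather pool at zero, so separation collapses.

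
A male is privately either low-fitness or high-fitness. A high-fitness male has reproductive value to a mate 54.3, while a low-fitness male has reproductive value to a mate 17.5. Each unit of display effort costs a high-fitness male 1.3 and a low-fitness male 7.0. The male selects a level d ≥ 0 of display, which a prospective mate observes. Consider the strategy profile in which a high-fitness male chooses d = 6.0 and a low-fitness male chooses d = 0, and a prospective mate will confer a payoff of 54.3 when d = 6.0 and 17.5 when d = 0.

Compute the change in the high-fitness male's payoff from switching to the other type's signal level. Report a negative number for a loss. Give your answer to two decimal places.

-29.00

Playing d = 6.0 the high-fitness male receives 54.3 − 1.3 × 6.0 = 46.5.
Deviating to d = 0 yields 17.5 instead.
Gain from deviating: 17.5 − 46.5 = -29.00.
The gain is negative, so the high-fitness type's incentive-compatibility constraint is satisfied.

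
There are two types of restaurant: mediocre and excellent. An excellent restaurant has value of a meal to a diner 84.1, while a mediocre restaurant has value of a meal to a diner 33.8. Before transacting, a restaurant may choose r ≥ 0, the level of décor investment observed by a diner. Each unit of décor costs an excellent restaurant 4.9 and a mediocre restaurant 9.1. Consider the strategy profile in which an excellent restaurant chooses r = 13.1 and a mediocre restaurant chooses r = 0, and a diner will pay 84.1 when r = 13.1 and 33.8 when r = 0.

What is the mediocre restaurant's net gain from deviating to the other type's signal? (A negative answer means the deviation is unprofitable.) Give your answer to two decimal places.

-68.91

Playing r = 0 the mediocre restaurant receives 33.8.
Deviating to r = 13.1 brings payment 84.1 at cost 9.1 × 13.1 = 119.21, netting -35.11.
Gain from deviating: -35.11 − 33.8 = -68.91.
The gain is negative, so the mediocre type's incentive-compatibility constraint is satisfied.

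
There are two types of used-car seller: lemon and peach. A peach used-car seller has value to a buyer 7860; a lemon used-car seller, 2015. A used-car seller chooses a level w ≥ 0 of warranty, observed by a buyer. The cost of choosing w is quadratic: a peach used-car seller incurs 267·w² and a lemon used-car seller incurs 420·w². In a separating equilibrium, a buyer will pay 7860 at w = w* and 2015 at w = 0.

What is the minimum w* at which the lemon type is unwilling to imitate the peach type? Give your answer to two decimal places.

3.73

The lemon type at w = 0 receives 2015; imitating at w* yields 7860 − 420·w*².
Indifference: 2015 = 7860 − 420·w*², so w*² = (7860 − 2015) / 420 ≈ 13.9167.
w* = √13.9167 ≈ 3.73.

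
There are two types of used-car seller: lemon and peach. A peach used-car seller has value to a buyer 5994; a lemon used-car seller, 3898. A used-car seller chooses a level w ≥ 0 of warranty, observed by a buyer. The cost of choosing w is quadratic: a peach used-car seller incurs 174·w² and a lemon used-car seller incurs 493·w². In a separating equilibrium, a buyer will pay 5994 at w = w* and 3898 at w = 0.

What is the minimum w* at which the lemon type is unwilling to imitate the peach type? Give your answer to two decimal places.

2.06

The lemon type at w = 0 receives 3898; imitating at w* yields 5994 − 493·w*².
Indifference: 3898 = 5994 − 493·w*², so w*² = (5994 − 3898) / 493 ≈ 4.2515.
w* = √4.2515 ≈ 2.06.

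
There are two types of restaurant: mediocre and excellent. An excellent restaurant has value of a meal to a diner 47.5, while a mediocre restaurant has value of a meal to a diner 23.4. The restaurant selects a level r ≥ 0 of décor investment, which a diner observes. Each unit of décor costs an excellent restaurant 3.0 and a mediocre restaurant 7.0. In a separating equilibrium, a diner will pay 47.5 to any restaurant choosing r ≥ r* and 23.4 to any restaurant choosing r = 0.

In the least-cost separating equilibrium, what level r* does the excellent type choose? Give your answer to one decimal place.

A mediocre restaurant choosing r = 0 receives 23.4.
Imitating at r* instead would pay 47.5 at cost 7.0·r*, netting 47.5 − 7.0·r*.
Indifference: 23.4 = 47.5 − 7.0·r*, so r* = (47.5 − 23.4) / 7.0 ≈ 3.4.
At r* the mediocre type's incentive constraint just binds; the excellent type strictly prefers r* since its per-unit cost is lower.

3.4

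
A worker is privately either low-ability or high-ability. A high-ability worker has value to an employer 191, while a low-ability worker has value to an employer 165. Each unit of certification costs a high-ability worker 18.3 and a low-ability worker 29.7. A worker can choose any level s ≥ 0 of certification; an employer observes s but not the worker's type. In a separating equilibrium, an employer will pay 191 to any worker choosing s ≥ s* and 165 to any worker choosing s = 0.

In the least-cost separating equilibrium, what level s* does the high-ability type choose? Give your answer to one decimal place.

0.9

A low-ability worker choosing s = 0 receives 165.
Imitating at s* instead would pay 191 at cost 29.7·s*, netting 191 − 29.7·s*.
Indifference: 165 = 191 − 29.7·s*, so s* = (191 − 165) / 29.7 ≈ 0.9.
At s* the low-ability type's incentive constraint just binds; the high-ability type strictly prefers s* since its per-unit cost is lower.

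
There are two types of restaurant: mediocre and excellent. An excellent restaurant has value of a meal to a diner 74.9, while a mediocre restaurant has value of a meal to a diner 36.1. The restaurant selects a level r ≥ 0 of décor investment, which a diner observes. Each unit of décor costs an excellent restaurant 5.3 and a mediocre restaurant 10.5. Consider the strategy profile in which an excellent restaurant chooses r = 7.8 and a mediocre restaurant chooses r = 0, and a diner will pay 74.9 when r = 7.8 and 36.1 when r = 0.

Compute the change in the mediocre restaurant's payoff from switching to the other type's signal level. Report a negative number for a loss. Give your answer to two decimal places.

Playing r = 0 the mediocre restaurant receives 36.1.
Deviating to r = 7.8 brings payment 74.9 at cost 10.5 × 7.8 = 81.9, netting -7.
Gain from deviating: -7 − 36.1 = -43.10.
The gain is negative, so the mediocre type's incentive-compatibility constraint is satisfied.

-43.10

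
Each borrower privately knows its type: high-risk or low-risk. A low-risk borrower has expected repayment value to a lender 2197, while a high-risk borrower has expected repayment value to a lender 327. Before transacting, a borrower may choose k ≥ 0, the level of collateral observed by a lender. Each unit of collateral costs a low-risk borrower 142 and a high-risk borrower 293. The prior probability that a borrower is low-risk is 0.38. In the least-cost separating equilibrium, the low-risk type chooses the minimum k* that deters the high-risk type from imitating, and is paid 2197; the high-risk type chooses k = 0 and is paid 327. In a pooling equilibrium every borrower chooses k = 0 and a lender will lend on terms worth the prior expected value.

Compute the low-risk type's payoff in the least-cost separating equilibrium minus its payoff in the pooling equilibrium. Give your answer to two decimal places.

253.12

Least-cost separating signal: k* solves 327 = 2197 − 293·k*, so k* = (2197 − 327)/293 ≈ 6.3823.
Low-risk type's separating payoff: 2197 − 142 × k* = 2197 − 142 × (2197 − 327)/293 = 2197 − 265540/293 ≈ 1290.7201.
Pooling payoff: 0.38 × 2197 + 0.62 × 327 = 1037.6.
Difference: 1290.7201 − 1037.6 = 253.1201, i.e. 253.12 to two decimal places.
The low-risk type prefers to separate.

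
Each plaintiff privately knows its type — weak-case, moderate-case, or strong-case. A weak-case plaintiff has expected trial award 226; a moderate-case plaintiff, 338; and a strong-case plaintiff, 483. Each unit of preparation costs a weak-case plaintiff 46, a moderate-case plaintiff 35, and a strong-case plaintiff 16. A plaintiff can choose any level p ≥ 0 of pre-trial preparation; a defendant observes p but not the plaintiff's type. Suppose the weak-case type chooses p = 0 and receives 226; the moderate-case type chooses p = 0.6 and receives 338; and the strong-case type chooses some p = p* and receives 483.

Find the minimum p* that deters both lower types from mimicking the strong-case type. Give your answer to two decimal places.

5.59

Weak-case type (on-path payoff 226) won't mimic when 226 ≥ 483 − 46·p*, i.e. p* ≥ 5.59.
Moderate-case type (on-path payoff 338 − 35×0.6 = 317) won't mimic when 317 ≥ 483 − 35·p*, i.e. p* ≥ 4.74.
Both must hold, so p* = max(5.59, 4.74) = 5.59. The weak-case type's constraint binds.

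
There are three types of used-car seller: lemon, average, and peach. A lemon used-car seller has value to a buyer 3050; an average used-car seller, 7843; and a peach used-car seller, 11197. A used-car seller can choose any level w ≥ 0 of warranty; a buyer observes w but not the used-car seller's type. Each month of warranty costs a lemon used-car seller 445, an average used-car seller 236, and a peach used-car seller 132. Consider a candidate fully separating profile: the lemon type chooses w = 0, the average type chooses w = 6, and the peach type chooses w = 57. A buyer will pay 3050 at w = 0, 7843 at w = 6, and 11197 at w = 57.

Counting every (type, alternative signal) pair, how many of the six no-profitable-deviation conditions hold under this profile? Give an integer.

Average (own payoff 7843 − 236×6 = 6427): to w=0 gives 3050 → no gain ✓; to w=57 gives 11197 − 236×57 = -2255 → no gain ✓.
Lemon (own payoff 3050): to w=6 gives 7843 − 445×6 = 5173 → profitable ✗; to w=57 gives 11197 − 445×57 = -14168 → no gain ✓.
Peach (own payoff 11197 − 132×57 = 3673): to w=0 gives 3050 → no gain ✓; to w=6 gives 7843 − 132×6 = 7051 → profitable ✗.
4 of the 6 constraints hold; not an equilibrium.

4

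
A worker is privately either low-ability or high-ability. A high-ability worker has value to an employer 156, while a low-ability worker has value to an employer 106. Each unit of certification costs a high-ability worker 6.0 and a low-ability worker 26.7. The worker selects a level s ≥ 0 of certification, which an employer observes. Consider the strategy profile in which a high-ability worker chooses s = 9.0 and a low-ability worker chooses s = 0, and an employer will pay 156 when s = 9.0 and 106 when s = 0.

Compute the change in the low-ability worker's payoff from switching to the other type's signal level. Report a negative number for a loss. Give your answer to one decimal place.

-190.3

Playing s = 0 the low-ability worker receives 106.
Deviating to s = 9.0 brings payment 156 at cost 26.7 × 9.0 = 240.3, netting -84.3.
Gain from deviating: -84.3 − 106 = -190.3.
The gain is negative, so the low-ability type's incentive-compatibility constraint is satisfied.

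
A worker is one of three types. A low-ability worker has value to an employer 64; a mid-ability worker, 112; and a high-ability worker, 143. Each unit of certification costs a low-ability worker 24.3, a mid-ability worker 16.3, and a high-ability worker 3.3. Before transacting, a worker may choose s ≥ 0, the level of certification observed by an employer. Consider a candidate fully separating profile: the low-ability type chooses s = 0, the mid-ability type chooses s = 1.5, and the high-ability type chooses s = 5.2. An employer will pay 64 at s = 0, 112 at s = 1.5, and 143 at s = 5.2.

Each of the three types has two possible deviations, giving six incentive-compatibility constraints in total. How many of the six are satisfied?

High-ability (own payoff 143 − 3.3×5.2 = 125.84): to s=0 gives 64 → no gain ✓; to s=1.5 gives 112 − 3.3×1.5 = 107.05 → no gain ✓.
Mid-ability (own payoff 112 − 16.3×1.5 = 87.55): to s=0 gives 64 → no gain ✓; to s=5.2 gives 143 − 16.3×5.2 = 58.24 → no gain ✓.
Low-ability (own payoff 64): to s=1.5 gives 112 − 24.3×1.5 = 75.55 → profitable ✗; to s=5.2 gives 143 − 24.3×5.2 = 16.64 → no gain ✓.
5 of the 6 constraints hold; not an equilibrium.

5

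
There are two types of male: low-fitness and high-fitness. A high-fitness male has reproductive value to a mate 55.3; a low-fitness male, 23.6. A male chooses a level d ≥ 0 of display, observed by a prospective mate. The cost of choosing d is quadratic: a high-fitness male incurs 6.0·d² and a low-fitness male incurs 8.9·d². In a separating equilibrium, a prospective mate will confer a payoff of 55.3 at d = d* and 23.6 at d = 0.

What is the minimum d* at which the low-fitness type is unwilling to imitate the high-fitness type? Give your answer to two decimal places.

The low-fitness type at d = 0 receives 23.6; imitating at d* yields 55.3 − 8.9·d*².
Indifference: 23.6 = 55.3 − 8.9·d*², so d*² = (55.3 − 23.6) / 8.9 ≈ 3.5618.
d* = √3.5618 ≈ 1.89.

1.89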